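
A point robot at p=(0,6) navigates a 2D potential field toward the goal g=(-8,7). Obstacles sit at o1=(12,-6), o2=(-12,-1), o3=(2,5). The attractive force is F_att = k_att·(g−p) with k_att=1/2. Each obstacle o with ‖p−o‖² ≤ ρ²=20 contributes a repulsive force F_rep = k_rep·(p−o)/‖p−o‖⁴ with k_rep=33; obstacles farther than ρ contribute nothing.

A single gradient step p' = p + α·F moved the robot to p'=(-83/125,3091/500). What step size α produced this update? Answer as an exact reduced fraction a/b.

α = 1/10

F_att = 1/2·(g−p) = 1/2·(-8,1) = (-4.0000,0.5000)
o1: d²=288 > ρ²=20 → inactive
o2: d²=193 > ρ²=20 → inactive
o3: d²=5 ≤ ρ²=20; F_rep = 33·(-2,1)/5² = (-2.6400,1.3200)
F = F_att + ΣF_rep = (-6.6400,1.8200)
Δp = p'−p = (-0.6640,0.1820); α = Δx/Fx = (-83/125) / (-166/25) = 1/10
check: Δy/Fy = (91/500) / (91/50) = 1/10 ✓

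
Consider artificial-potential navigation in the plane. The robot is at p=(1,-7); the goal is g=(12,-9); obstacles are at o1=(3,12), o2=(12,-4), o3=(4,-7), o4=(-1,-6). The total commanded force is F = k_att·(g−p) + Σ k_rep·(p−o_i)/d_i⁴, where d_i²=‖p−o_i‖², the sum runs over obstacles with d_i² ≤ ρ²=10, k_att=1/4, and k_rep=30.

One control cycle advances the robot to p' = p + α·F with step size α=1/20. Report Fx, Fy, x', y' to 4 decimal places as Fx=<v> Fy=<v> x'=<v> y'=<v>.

Fx=4.0389 Fy=-1.7000 x'=1.2019 y'=-7.0850

F_att = 1/4·(g−p) = 1/4·(11,-2) = (2.7500,-0.5000)
o1: d²=365 > ρ²=10 → inactive
o2: d²=130 > ρ²=10 → inactive
o3: d²=9 ≤ ρ²=10; F_rep = 30·(-3,0)/9² = (-1.1111,0.0000)
o4: d²=5 ≤ ρ²=10; F_rep = 30·(2,-1)/5² = (2.4000,-1.2000)
F = F_att + ΣF_rep = (4.0389,-1.7000)
p' = p + 1/20·F = (1.2019,-7.0850)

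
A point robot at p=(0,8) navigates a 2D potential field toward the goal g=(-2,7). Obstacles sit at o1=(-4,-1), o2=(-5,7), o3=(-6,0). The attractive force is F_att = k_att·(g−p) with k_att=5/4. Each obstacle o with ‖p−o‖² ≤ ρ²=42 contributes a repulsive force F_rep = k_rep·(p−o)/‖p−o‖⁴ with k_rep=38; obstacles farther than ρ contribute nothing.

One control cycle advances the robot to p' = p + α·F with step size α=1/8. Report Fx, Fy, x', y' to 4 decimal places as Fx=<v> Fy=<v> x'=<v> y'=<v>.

Fx=-2.2189 Fy=-1.1938 x'=-0.2774 y'=7.8508

F_att = 5/4·(g−p) = 5/4·(-2,-1) = (-2.5000,-1.2500)
o1: d²=97 > ρ²=42 → inactive
o2: d²=26 ≤ ρ²=42; F_rep = 38·(5,1)/26² = (0.2811,0.0562)
o3: d²=100 > ρ²=42 → inactive
F = F_att + ΣF_rep = (-2.2189,-1.1938)
p' = p + 1/8·F = (-0.2774,7.8508)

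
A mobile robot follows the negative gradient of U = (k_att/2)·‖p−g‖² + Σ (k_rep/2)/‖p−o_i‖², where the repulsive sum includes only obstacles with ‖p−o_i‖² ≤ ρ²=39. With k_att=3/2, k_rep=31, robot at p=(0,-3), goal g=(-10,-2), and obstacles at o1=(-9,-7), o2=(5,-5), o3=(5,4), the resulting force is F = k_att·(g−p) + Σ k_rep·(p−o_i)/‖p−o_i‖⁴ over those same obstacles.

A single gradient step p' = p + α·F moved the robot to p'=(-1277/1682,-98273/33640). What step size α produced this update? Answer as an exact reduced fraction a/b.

α = 1/20

F_att = 3/2·(g−p) = 3/2·(-10,1) = (-15.0000,1.5000)
o1: d²=97 > ρ²=39 → inactive
o2: d²=29 ≤ ρ²=39; F_rep = 31·(-5,2)/29² = (-0.1843,0.0737)
o3: d²=74 > ρ²=39 → inactive
F = F_att + ΣF_rep = (-15.1843,1.5737)
Δp = p'−p = (-0.7592,0.0787); α = Δx/Fx = (-1277/1682) / (-12770/841) = 1/20
check: Δy/Fy = (2647/33640) / (2647/1682) = 1/20 ✓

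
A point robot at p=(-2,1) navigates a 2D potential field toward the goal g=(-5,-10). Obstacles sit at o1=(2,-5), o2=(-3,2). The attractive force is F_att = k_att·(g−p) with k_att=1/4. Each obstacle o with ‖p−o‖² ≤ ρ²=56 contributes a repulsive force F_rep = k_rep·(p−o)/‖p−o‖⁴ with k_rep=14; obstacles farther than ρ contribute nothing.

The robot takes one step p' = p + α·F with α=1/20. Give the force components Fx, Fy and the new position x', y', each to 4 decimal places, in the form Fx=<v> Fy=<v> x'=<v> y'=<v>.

Fx=2.7293 Fy=-6.2189 x'=-1.8635 y'=0.6891

F_att = 1/4·(g−p) = 1/4·(-3,-11) = (-0.7500,-2.7500)
o1: d²=52 ≤ ρ²=56; F_rep = 14·(-4,6)/52² = (-0.0207,0.0311)
o2: d²=2 ≤ ρ²=56; F_rep = 14·(1,-1)/2² = (3.5000,-3.5000)
F = F_att + ΣF_rep = (2.7293,-6.2189)
p' = p + 1/20·F = (-1.8635,0.6891)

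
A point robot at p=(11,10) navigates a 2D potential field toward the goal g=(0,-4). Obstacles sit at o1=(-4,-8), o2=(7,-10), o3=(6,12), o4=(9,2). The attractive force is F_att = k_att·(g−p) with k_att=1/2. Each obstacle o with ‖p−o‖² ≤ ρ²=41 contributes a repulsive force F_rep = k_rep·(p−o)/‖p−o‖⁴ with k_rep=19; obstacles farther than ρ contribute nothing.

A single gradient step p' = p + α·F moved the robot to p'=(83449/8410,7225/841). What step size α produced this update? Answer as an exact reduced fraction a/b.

F_att = 1/2·(g−p) = 1/2·(-11,-14) = (-5.5000,-7.0000)
o1: d²=549 > ρ²=41 → inactive
o2: d²=416 > ρ²=41 → inactive
o3: d²=29 ≤ ρ²=41; F_rep = 19·(5,-2)/29² = (0.1130,-0.0452)
o4: d²=68 > ρ²=41 → inactive
F = F_att + ΣF_rep = (-5.3870,-7.0452)
Δp = p'−p = (-1.0774,-1.4090); α = Δx/Fx = (-9061/8410) / (-9061/1682) = 1/5
check: Δy/Fy = (-1185/841) / (-5925/841) = 1/5 ✓

α = 1/5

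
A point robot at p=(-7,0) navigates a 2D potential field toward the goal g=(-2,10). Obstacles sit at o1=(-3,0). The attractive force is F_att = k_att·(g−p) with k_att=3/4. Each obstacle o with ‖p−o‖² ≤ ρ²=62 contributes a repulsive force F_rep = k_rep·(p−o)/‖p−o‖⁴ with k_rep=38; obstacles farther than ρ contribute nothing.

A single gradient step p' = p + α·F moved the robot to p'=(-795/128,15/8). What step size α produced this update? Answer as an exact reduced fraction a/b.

F_att = 3/4·(g−p) = 3/4·(5,10) = (3.7500,7.5000)
o1: d²=16 ≤ ρ²=62; F_rep = 38·(-4,0)/16² = (-0.5938,0.0000)
F = F_att + ΣF_rep = (3.1562,7.5000)
Δp = p'−p = (0.7891,1.8750); α = Δx/Fx = (101/128) / (101/32) = 1/4
check: Δy/Fy = (15/8) / (15/2) = 1/4 ✓

α = 1/4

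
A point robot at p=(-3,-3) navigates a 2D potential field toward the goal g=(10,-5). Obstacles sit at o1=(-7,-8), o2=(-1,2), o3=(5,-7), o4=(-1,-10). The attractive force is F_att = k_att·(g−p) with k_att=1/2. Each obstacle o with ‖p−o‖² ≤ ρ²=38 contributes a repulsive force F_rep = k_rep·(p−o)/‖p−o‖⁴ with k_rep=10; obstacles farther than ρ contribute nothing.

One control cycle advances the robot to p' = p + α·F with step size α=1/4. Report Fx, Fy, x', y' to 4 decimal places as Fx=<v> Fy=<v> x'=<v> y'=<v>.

F_att = 1/2·(g−p) = 1/2·(13,-2) = (6.5000,-1.0000)
o1: d²=41 > ρ²=38 → inactive
o2: d²=29 ≤ ρ²=38; F_rep = 10·(-2,-5)/29² = (-0.0238,-0.0595)
o3: d²=80 > ρ²=38 → inactive
o4: d²=53 > ρ²=38 → inactive
F = F_att + ΣF_rep = (6.4762,-1.0595)
p' = p + 1/4·F = (-1.3809,-3.2649)

Fx=6.4762 Fy=-1.0595 x'=-1.3809 y'=-3.2649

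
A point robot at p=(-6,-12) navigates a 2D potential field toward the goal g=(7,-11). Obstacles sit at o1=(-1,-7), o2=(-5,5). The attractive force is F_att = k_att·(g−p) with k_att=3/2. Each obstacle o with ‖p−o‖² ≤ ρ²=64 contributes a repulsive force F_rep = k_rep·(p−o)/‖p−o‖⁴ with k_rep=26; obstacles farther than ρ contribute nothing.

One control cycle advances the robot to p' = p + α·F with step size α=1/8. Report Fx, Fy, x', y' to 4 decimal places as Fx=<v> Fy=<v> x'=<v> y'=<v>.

F_att = 3/2·(g−p) = 3/2·(13,1) = (19.5000,1.5000)
o1: d²=50 ≤ ρ²=64; F_rep = 26·(-5,-5)/50² = (-0.0520,-0.0520)
o2: d²=290 > ρ²=64 → inactive
F = F_att + ΣF_rep = (19.4480,1.4480)
p' = p + 1/8·F = (-3.5690,-11.8190)

Fx=19.4480 Fy=1.4480 x'=-3.5690 y'=-11.8190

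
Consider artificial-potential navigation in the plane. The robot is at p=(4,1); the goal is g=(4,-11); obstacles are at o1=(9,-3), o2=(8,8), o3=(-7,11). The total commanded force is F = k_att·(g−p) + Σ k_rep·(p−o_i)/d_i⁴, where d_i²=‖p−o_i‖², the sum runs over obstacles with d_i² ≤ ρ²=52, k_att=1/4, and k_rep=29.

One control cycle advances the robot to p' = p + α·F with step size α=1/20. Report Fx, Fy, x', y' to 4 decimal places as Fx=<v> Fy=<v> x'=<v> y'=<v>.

F_att = 1/4·(g−p) = 1/4·(0,-12) = (0.0000,-3.0000)
o1: d²=41 ≤ ρ²=52; F_rep = 29·(-5,4)/41² = (-0.0863,0.0690)
o2: d²=65 > ρ²=52 → inactive
o3: d²=221 > ρ²=52 → inactive
F = F_att + ΣF_rep = (-0.0863,-2.9310)
p' = p + 1/20·F = (3.9957,0.8535)

Fx=-0.0863 Fy=-2.9310 x'=3.9957 y'=0.8535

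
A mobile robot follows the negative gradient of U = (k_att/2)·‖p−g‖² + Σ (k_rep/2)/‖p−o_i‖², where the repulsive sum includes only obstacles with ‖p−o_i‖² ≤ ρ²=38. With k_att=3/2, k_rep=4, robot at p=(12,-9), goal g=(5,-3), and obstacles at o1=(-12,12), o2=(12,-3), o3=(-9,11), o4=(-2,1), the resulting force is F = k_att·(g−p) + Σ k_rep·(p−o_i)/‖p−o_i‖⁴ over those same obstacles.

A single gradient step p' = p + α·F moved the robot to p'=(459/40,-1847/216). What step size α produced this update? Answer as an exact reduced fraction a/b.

F_att = 3/2·(g−p) = 3/2·(-7,6) = (-10.5000,9.0000)
o1: d²=1017 > ρ²=38 → inactive
o2: d²=36 ≤ ρ²=38; F_rep = 4·(0,-6)/36² = (0.0000,-0.0185)
o3: d²=841 > ρ²=38 → inactive
o4: d²=296 > ρ²=38 → inactive
F = F_att + ΣF_rep = (-10.5000,8.9815)
Δp = p'−p = (-0.5250,0.4491); α = Δx/Fx = (-21/40) / (-21/2) = 1/20
check: Δy/Fy = (97/216) / (485/54) = 1/20 ✓

α = 1/20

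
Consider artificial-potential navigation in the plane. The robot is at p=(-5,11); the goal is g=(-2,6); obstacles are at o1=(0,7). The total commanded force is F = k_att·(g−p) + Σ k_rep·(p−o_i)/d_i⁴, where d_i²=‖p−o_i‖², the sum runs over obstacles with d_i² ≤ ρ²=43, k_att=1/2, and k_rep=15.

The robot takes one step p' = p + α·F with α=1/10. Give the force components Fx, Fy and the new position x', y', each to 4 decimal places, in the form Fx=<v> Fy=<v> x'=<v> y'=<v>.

F_att = 1/2·(g−p) = 1/2·(3,-5) = (1.5000,-2.5000)
o1: d²=41 ≤ ρ²=43; F_rep = 15·(-5,4)/41² = (-0.0446,0.0357)
F = F_att + ΣF_rep = (1.4554,-2.4643)
p' = p + 1/10·F = (-4.8545,10.7536)

Fx=1.4554 Fy=-2.4643 x'=-4.8545 y'=10.7536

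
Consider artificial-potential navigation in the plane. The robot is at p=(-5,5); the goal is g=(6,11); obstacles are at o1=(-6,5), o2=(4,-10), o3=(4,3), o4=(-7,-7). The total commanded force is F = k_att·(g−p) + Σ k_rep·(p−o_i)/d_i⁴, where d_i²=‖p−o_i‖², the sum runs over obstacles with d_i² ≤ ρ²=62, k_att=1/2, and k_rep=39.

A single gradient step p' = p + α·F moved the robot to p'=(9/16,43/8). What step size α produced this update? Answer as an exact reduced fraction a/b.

α = 1/8

F_att = 1/2·(g−p) = 1/2·(11,6) = (5.5000,3.0000)
o1: d²=1 ≤ ρ²=62; F_rep = 39·(1,0)/1² = (39.0000,0.0000)
o2: d²=306 > ρ²=62 → inactive
o3: d²=85 > ρ²=62 → inactive
o4: d²=148 > ρ²=62 → inactive
F = F_att + ΣF_rep = (44.5000,3.0000)
Δp = p'−p = (5.5625,0.3750); α = Δx/Fx = (89/16) / (89/2) = 1/8
check: Δy/Fy = (3/8) / (3) = 1/8 ✓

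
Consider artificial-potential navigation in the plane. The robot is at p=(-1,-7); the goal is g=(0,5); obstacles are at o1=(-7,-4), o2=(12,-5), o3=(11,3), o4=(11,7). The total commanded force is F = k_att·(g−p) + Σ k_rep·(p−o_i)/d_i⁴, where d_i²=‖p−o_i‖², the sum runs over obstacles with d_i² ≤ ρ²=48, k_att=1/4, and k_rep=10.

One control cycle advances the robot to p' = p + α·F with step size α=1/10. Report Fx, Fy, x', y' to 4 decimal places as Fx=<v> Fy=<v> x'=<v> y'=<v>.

Fx=0.2796 Fy=2.9852 x'=-0.9720 y'=-6.7015

F_att = 1/4·(g−p) = 1/4·(1,12) = (0.2500,3.0000)
o1: d²=45 ≤ ρ²=48; F_rep = 10·(6,-3)/45² = (0.0296,-0.0148)
o2: d²=173 > ρ²=48 → inactive
o3: d²=244 > ρ²=48 → inactive
o4: d²=340 > ρ²=48 → inactive
F = F_att + ΣF_rep = (0.2796,2.9852)
p' = p + 1/10·F = (-0.9720,-6.7015)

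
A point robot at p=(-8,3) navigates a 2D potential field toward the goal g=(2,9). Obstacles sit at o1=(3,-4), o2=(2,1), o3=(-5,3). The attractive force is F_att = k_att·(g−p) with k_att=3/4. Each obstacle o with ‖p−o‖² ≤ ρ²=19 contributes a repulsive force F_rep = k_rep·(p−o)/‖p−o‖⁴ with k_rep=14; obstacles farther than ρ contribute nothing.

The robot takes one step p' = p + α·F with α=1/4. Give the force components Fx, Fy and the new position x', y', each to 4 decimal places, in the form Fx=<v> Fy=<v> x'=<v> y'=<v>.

F_att = 3/4·(g−p) = 3/4·(10,6) = (7.5000,4.5000)
o1: d²=170 > ρ²=19 → inactive
o2: d²=104 > ρ²=19 → inactive
o3: d²=9 ≤ ρ²=19; F_rep = 14·(-3,0)/9² = (-0.5185,0.0000)
F = F_att + ΣF_rep = (6.9815,4.5000)
p' = p + 1/4·F = (-6.2546,4.1250)

Fx=6.9815 Fy=4.5000 x'=-6.2546 y'=4.1250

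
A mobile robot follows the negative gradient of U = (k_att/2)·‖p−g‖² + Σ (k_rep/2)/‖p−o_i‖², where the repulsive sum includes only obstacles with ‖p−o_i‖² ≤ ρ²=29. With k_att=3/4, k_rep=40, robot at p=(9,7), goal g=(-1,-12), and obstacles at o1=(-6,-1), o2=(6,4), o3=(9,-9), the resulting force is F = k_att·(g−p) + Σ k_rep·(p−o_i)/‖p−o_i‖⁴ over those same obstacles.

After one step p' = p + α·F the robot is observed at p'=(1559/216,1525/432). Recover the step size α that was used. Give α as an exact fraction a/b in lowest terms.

F_att = 3/4·(g−p) = 3/4·(-10,-19) = (-7.5000,-14.2500)
o1: d²=289 > ρ²=29 → inactive
o2: d²=18 ≤ ρ²=29; F_rep = 40·(3,3)/18² = (0.3704,0.3704)
o3: d²=256 > ρ²=29 → inactive
F = F_att + ΣF_rep = (-7.1296,-13.8796)
Δp = p'−p = (-1.7824,-3.4699); α = Δx/Fx = (-385/216) / (-385/54) = 1/4
check: Δy/Fy = (-1499/432) / (-1499/108) = 1/4 ✓

α = 1/4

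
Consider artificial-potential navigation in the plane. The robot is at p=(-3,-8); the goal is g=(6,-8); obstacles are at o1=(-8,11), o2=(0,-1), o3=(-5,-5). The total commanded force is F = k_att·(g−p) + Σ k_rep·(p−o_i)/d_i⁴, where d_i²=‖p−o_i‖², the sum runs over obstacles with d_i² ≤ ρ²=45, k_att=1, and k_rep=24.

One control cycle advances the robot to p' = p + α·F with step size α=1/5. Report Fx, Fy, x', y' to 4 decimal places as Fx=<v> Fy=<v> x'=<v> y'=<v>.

Fx=9.2840 Fy=-0.4260 x'=-1.1432 y'=-8.0852

F_att = 1·(g−p) = 1·(9,0) = (9.0000,0.0000)
o1: d²=386 > ρ²=45 → inactive
o2: d²=58 > ρ²=45 → inactive
o3: d²=13 ≤ ρ²=45; F_rep = 24·(2,-3)/13² = (0.2840,-0.4260)
F = F_att + ΣF_rep = (9.2840,-0.4260)
p' = p + 1/5·F = (-1.1432,-8.0852)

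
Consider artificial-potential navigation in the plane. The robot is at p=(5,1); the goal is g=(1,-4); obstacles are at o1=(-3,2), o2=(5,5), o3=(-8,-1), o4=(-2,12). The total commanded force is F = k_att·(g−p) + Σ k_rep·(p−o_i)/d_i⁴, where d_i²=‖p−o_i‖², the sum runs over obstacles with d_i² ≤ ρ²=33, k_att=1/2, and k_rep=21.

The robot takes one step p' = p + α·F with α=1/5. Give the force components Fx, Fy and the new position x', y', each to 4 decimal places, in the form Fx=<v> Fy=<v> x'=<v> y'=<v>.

Fx=-2.0000 Fy=-2.8281 x'=4.6000 y'=0.4344

F_att = 1/2·(g−p) = 1/2·(-4,-5) = (-2.0000,-2.5000)
o1: d²=65 > ρ²=33 → inactive
o2: d²=16 ≤ ρ²=33; F_rep = 21·(0,-4)/16² = (0.0000,-0.3281)
o3: d²=173 > ρ²=33 → inactive
o4: d²=170 > ρ²=33 → inactive
F = F_att + ΣF_rep = (-2.0000,-2.8281)
p' = p + 1/5·F = (4.6000,0.4344)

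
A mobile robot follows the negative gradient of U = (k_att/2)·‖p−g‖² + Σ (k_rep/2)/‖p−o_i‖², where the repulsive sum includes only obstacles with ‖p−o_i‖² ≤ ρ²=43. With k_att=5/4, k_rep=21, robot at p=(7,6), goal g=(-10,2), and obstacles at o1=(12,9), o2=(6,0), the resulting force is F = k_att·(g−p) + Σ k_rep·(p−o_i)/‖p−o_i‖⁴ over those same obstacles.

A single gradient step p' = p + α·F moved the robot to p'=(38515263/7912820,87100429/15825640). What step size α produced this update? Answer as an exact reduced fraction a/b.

α = 1/10

F_att = 5/4·(g−p) = 5/4·(-17,-4) = (-21.2500,-5.0000)
o1: d²=34 ≤ ρ²=43; F_rep = 21·(-5,-3)/34² = (-0.0908,-0.0545)
o2: d²=37 ≤ ρ²=43; F_rep = 21·(1,6)/37² = (0.0153,0.0920)
F = F_att + ΣF_rep = (-21.3255,-4.9625)
Δp = p'−p = (-2.1325,-0.4962); α = Δx/Fx = (-16874477/7912820) / (-16874477/791282) = 1/10
check: Δy/Fy = (-7853411/15825640) / (-7853411/1582564) = 1/10 ✓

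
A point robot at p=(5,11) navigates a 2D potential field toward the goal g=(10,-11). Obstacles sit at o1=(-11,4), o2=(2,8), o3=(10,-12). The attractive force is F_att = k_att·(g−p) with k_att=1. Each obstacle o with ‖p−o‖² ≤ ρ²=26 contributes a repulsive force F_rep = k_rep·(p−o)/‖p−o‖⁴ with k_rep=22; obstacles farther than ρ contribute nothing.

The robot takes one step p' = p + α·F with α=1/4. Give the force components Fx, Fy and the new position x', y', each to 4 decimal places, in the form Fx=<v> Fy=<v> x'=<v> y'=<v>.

F_att = 1·(g−p) = 1·(5,-22) = (5.0000,-22.0000)
o1: d²=305 > ρ²=26 → inactive
o2: d²=18 ≤ ρ²=26; F_rep = 22·(3,3)/18² = (0.2037,0.2037)
o3: d²=554 > ρ²=26 → inactive
F = F_att + ΣF_rep = (5.2037,-21.7963)
p' = p + 1/4·F = (6.3009,5.5509)

Fx=5.2037 Fy=-21.7963 x'=6.3009 y'=5.5509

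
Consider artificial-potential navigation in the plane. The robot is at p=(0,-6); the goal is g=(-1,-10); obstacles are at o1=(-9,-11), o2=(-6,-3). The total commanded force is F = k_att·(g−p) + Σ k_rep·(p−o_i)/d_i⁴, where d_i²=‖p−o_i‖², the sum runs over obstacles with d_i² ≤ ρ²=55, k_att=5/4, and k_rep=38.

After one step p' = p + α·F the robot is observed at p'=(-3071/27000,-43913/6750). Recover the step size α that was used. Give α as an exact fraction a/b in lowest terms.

F_att = 5/4·(g−p) = 5/4·(-1,-4) = (-1.2500,-5.0000)
o1: d²=106 > ρ²=55 → inactive
o2: d²=45 ≤ ρ²=55; F_rep = 38·(6,-3)/45² = (0.1126,-0.0563)
F = F_att + ΣF_rep = (-1.1374,-5.0563)
Δp = p'−p = (-0.1137,-0.5056); α = Δx/Fx = (-3071/27000) / (-3071/2700) = 1/10
check: Δy/Fy = (-3413/6750) / (-3413/675) = 1/10 ✓

α = 1/10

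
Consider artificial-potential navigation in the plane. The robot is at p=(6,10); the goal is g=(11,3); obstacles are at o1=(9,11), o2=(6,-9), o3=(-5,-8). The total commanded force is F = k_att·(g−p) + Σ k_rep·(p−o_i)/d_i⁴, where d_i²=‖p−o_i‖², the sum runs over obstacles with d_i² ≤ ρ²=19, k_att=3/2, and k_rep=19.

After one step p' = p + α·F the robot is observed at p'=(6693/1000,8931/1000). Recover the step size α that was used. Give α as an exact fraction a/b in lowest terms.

F_att = 3/2·(g−p) = 3/2·(5,-7) = (7.5000,-10.5000)
o1: d²=10 ≤ ρ²=19; F_rep = 19·(-3,-1)/10² = (-0.5700,-0.1900)
o2: d²=361 > ρ²=19 → inactive
o3: d²=445 > ρ²=19 → inactive
F = F_att + ΣF_rep = (6.9300,-10.6900)
Δp = p'−p = (0.6930,-1.0690); α = Δx/Fx = (693/1000) / (693/100) = 1/10
check: Δy/Fy = (-1069/1000) / (-1069/100) = 1/10 ✓

α = 1/10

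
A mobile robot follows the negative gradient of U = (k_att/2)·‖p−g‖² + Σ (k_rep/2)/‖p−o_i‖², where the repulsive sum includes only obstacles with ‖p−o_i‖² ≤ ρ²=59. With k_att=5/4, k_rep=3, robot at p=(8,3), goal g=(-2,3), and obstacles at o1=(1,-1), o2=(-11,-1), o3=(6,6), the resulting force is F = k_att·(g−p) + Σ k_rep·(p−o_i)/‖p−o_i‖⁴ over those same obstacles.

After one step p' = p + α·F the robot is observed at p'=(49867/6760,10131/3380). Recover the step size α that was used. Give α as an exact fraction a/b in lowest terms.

α = 1/20

F_att = 5/4·(g−p) = 5/4·(-10,0) = (-12.5000,0.0000)
o1: d²=65 > ρ²=59 → inactive
o2: d²=377 > ρ²=59 → inactive
o3: d²=13 ≤ ρ²=59; F_rep = 3·(2,-3)/13² = (0.0355,-0.0533)
F = F_att + ΣF_rep = (-12.4645,-0.0533)
Δp = p'−p = (-0.6232,-0.0027); α = Δx/Fx = (-4213/6760) / (-4213/338) = 1/20
check: Δy/Fy = (-9/3380) / (-9/169) = 1/20 ✓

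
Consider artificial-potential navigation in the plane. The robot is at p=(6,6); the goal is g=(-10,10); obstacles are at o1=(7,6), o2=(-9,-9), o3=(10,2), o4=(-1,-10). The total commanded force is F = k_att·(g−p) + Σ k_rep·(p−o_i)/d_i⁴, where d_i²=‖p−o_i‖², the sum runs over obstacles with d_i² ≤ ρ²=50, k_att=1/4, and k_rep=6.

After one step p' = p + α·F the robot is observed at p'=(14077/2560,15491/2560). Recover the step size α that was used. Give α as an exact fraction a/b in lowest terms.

F_att = 1/4·(g−p) = 1/4·(-16,4) = (-4.0000,1.0000)
o1: d²=1 ≤ ρ²=50; F_rep = 6·(-1,0)/1² = (-6.0000,0.0000)
o2: d²=450 > ρ²=50 → inactive
o3: d²=32 ≤ ρ²=50; F_rep = 6·(-4,4)/32² = (-0.0234,0.0234)
o4: d²=305 > ρ²=50 → inactive
F = F_att + ΣF_rep = (-10.0234,1.0234)
Δp = p'−p = (-0.5012,0.0512); α = Δx/Fx = (-1283/2560) / (-1283/128) = 1/20
check: Δy/Fy = (131/2560) / (131/128) = 1/20 ✓

α = 1/20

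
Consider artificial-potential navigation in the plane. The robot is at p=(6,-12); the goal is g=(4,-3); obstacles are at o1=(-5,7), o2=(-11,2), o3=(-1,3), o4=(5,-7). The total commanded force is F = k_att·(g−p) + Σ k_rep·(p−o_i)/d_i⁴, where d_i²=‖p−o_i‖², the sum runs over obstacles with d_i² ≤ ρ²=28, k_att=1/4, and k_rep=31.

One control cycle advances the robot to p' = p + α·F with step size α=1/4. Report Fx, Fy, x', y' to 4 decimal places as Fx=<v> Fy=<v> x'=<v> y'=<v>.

Fx=-0.4541 Fy=2.0207 x'=5.8865 y'=-11.4948

F_att = 1/4·(g−p) = 1/4·(-2,9) = (-0.5000,2.2500)
o1: d²=482 > ρ²=28 → inactive
o2: d²=485 > ρ²=28 → inactive
o3: d²=274 > ρ²=28 → inactive
o4: d²=26 ≤ ρ²=28; F_rep = 31·(1,-5)/26² = (0.0459,-0.2293)
F = F_att + ΣF_rep = (-0.4541,2.0207)
p' = p + 1/4·F = (5.8865,-11.4948)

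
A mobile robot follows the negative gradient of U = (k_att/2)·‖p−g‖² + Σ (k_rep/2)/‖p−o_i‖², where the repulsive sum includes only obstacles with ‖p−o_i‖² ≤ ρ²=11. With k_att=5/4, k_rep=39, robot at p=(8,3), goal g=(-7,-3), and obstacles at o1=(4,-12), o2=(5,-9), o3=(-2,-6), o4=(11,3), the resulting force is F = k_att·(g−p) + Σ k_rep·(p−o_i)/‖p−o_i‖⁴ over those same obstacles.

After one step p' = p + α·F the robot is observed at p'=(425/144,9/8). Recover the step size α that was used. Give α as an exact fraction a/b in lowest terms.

F_att = 5/4·(g−p) = 5/4·(-15,-6) = (-18.7500,-7.5000)
o1: d²=241 > ρ²=11 → inactive
o2: d²=153 > ρ²=11 → inactive
o3: d²=181 > ρ²=11 → inactive
o4: d²=9 ≤ ρ²=11; F_rep = 39·(-3,0)/9² = (-1.4444,0.0000)
F = F_att + ΣF_rep = (-20.1944,-7.5000)
Δp = p'−p = (-5.0486,-1.8750); α = Δx/Fx = (-727/144) / (-727/36) = 1/4
check: Δy/Fy = (-15/8) / (-15/2) = 1/4 ✓

α = 1/4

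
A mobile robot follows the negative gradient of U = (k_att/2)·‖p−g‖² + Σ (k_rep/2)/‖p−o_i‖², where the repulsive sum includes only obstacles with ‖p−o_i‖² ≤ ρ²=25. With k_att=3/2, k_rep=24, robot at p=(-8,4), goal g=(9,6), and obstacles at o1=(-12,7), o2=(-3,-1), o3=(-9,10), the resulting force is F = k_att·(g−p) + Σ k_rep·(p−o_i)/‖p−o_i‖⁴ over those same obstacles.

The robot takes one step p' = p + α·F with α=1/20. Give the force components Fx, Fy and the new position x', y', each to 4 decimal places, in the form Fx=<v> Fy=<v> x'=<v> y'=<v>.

Fx=25.6536 Fy=2.8848 x'=-6.7173 y'=4.1442

F_att = 3/2·(g−p) = 3/2·(17,2) = (25.5000,3.0000)
o1: d²=25 ≤ ρ²=25; F_rep = 24·(4,-3)/25² = (0.1536,-0.1152)
o2: d²=50 > ρ²=25 → inactive
o3: d²=37 > ρ²=25 → inactive
F = F_att + ΣF_rep = (25.6536,2.8848)
p' = p + 1/20·F = (-6.7173,4.1442)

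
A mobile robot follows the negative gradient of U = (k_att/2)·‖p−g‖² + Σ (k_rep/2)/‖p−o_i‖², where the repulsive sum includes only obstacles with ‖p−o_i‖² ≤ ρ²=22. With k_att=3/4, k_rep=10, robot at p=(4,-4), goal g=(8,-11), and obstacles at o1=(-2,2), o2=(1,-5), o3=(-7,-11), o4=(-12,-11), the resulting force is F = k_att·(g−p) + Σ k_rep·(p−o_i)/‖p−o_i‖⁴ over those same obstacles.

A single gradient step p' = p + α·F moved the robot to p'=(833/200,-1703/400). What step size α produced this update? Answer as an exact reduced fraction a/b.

F_att = 3/4·(g−p) = 3/4·(4,-7) = (3.0000,-5.2500)
o1: d²=72 > ρ²=22 → inactive
o2: d²=10 ≤ ρ²=22; F_rep = 10·(3,1)/10² = (0.3000,0.1000)
o3: d²=170 > ρ²=22 → inactive
o4: d²=305 > ρ²=22 → inactive
F = F_att + ΣF_rep = (3.3000,-5.1500)
Δp = p'−p = (0.1650,-0.2575); α = Δx/Fx = (33/200) / (33/10) = 1/20
check: Δy/Fy = (-103/400) / (-103/20) = 1/20 ✓

α = 1/20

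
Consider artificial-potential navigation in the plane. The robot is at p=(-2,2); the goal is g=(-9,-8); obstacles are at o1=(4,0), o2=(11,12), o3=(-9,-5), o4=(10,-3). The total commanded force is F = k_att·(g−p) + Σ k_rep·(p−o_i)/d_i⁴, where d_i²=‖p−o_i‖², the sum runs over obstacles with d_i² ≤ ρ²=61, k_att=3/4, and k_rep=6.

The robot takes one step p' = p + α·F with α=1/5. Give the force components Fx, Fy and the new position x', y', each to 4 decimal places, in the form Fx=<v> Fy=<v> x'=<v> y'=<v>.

F_att = 3/4·(g−p) = 3/4·(-7,-10) = (-5.2500,-7.5000)
o1: d²=40 ≤ ρ²=61; F_rep = 6·(-6,2)/40² = (-0.0225,0.0075)
o2: d²=269 > ρ²=61 → inactive
o3: d²=98 > ρ²=61 → inactive
o4: d²=169 > ρ²=61 → inactive
F = F_att + ΣF_rep = (-5.2725,-7.4925)
p' = p + 1/5·F = (-3.0545,0.5015)

Fx=-5.2725 Fy=-7.4925 x'=-3.0545 y'=0.5015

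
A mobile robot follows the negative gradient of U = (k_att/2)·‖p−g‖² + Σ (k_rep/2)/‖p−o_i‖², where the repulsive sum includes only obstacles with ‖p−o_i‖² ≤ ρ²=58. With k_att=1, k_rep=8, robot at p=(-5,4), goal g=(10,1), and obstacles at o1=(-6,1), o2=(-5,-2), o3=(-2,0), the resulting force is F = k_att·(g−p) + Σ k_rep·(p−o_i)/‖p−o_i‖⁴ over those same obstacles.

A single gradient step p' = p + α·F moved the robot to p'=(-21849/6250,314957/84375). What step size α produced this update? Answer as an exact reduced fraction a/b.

F_att = 1·(g−p) = 1·(15,-3) = (15.0000,-3.0000)
o1: d²=10 ≤ ρ²=58; F_rep = 8·(1,3)/10² = (0.0800,0.2400)
o2: d²=36 ≤ ρ²=58; F_rep = 8·(0,6)/36² = (0.0000,0.0370)
o3: d²=25 ≤ ρ²=58; F_rep = 8·(-3,4)/25² = (-0.0384,0.0512)
F = F_att + ΣF_rep = (15.0416,-2.6718)
Δp = p'−p = (1.5042,-0.2672); α = Δx/Fx = (9401/6250) / (9401/625) = 1/10
check: Δy/Fy = (-22543/84375) / (-45086/16875) = 1/10 ✓

α = 1/10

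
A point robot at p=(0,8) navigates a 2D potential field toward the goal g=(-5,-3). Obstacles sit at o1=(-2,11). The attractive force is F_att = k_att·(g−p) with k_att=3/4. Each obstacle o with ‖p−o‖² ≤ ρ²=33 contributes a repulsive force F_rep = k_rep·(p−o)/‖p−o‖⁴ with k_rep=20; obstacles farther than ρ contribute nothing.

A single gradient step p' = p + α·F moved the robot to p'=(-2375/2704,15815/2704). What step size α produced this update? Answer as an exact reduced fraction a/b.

α = 1/4

F_att = 3/4·(g−p) = 3/4·(-5,-11) = (-3.7500,-8.2500)
o1: d²=13 ≤ ρ²=33; F_rep = 20·(2,-3)/13² = (0.2367,-0.3550)
F = F_att + ΣF_rep = (-3.5133,-8.6050)
Δp = p'−p = (-0.8783,-2.1513); α = Δx/Fx = (-2375/2704) / (-2375/676) = 1/4
check: Δy/Fy = (-5817/2704) / (-5817/676) = 1/4 ✓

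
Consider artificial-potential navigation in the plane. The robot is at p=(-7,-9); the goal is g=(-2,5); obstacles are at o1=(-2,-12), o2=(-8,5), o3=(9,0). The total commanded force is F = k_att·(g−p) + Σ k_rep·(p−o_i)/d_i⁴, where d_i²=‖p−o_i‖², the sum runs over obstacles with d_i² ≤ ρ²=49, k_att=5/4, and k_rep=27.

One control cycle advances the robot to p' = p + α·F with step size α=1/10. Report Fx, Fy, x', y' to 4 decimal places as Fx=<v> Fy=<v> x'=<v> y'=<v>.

Fx=6.1332 Fy=17.5701 x'=-6.3867 y'=-7.2430

F_att = 5/4·(g−p) = 5/4·(5,14) = (6.2500,17.5000)
o1: d²=34 ≤ ρ²=49; F_rep = 27·(-5,3)/34² = (-0.1168,0.0701)
o2: d²=197 > ρ²=49 → inactive
o3: d²=337 > ρ²=49 → inactive
F = F_att + ΣF_rep = (6.1332,17.5701)
p' = p + 1/10·F = (-6.3867,-7.2430)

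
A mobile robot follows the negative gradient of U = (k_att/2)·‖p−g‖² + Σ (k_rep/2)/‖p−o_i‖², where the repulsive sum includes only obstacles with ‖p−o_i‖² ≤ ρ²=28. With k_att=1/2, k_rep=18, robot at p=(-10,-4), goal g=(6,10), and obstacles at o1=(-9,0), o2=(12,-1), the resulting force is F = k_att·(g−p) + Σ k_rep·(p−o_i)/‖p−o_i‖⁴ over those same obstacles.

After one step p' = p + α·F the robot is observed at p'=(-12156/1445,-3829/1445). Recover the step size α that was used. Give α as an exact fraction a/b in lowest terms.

F_att = 1/2·(g−p) = 1/2·(16,14) = (8.0000,7.0000)
o1: d²=17 ≤ ρ²=28; F_rep = 18·(-1,-4)/17² = (-0.0623,-0.2491)
o2: d²=493 > ρ²=28 → inactive
F = F_att + ΣF_rep = (7.9377,6.7509)
Δp = p'−p = (1.5875,1.3502); α = Δx/Fx = (2294/1445) / (2294/289) = 1/5
check: Δy/Fy = (1951/1445) / (1951/289) = 1/5 ✓

α = 1/5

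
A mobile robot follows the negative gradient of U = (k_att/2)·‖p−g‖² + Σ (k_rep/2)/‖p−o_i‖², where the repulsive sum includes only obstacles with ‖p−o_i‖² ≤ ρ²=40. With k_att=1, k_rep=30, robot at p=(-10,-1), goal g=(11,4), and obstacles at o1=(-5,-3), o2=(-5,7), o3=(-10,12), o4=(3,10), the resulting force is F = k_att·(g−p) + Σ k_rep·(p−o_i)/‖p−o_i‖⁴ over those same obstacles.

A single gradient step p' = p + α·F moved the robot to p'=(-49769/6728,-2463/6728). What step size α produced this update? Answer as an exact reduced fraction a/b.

α = 1/8

F_att = 1·(g−p) = 1·(21,5) = (21.0000,5.0000)
o1: d²=29 ≤ ρ²=40; F_rep = 30·(-5,2)/29² = (-0.1784,0.0713)
o2: d²=89 > ρ²=40 → inactive
o3: d²=169 > ρ²=40 → inactive
o4: d²=290 > ρ²=40 → inactive
F = F_att + ΣF_rep = (20.8216,5.0713)
Δp = p'−p = (2.6027,0.6339); α = Δx/Fx = (17511/6728) / (17511/841) = 1/8
check: Δy/Fy = (4265/6728) / (4265/841) = 1/8 ✓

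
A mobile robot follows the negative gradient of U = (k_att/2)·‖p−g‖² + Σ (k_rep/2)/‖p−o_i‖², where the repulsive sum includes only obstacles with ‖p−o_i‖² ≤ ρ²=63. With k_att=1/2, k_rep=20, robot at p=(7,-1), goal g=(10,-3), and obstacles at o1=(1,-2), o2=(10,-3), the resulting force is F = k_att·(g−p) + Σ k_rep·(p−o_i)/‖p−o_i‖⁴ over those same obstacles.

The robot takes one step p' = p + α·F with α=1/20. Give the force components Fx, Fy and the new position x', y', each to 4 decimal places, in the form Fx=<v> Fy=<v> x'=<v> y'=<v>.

Fx=1.2326 Fy=-0.7487 x'=7.0616 y'=-1.0374

F_att = 1/2·(g−p) = 1/2·(3,-2) = (1.5000,-1.0000)
o1: d²=37 ≤ ρ²=63; F_rep = 20·(6,1)/37² = (0.0877,0.0146)
o2: d²=13 ≤ ρ²=63; F_rep = 20·(-3,2)/13² = (-0.3550,0.2367)
F = F_att + ΣF_rep = (1.2326,-0.7487)
p' = p + 1/20·F = (7.0616,-1.0374)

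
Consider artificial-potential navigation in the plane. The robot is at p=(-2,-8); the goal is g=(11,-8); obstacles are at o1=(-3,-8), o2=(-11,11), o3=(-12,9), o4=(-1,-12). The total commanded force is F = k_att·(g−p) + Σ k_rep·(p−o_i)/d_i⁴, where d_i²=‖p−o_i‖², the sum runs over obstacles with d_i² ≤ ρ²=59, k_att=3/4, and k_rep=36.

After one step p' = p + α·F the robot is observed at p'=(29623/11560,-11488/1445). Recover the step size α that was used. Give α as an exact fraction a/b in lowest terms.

α = 1/10

F_att = 3/4·(g−p) = 3/4·(13,0) = (9.7500,0.0000)
o1: d²=1 ≤ ρ²=59; F_rep = 36·(1,0)/1² = (36.0000,0.0000)
o2: d²=442 > ρ²=59 → inactive
o3: d²=389 > ρ²=59 → inactive
o4: d²=17 ≤ ρ²=59; F_rep = 36·(-1,4)/17² = (-0.1246,0.4983)
F = F_att + ΣF_rep = (45.6254,0.4983)
Δp = p'−p = (4.5625,0.0498); α = Δx/Fx = (52743/11560) / (52743/1156) = 1/10
check: Δy/Fy = (72/1445) / (144/289) = 1/10 ✓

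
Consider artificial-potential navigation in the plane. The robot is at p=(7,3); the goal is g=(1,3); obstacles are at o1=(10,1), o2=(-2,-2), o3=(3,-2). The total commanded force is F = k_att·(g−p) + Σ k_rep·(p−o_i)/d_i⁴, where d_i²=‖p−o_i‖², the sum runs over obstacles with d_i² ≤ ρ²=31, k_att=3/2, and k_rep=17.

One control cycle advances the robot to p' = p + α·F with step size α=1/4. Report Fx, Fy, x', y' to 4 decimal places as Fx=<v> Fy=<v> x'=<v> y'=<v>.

F_att = 3/2·(g−p) = 3/2·(-6,0) = (-9.0000,0.0000)
o1: d²=13 ≤ ρ²=31; F_rep = 17·(-3,2)/13² = (-0.3018,0.2012)
o2: d²=106 > ρ²=31 → inactive
o3: d²=41 > ρ²=31 → inactive
F = F_att + ΣF_rep = (-9.3018,0.2012)
p' = p + 1/4·F = (4.6746,3.0503)

Fx=-9.3018 Fy=0.2012 x'=4.6746 y'=3.0503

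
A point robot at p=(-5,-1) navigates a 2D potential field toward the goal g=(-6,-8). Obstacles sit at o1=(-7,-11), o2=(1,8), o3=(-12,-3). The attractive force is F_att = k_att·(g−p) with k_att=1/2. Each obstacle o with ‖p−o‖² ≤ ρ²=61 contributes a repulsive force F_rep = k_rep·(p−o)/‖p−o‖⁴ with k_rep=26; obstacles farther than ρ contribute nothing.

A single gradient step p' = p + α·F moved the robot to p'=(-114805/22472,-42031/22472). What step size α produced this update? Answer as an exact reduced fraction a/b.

F_att = 1/2·(g−p) = 1/2·(-1,-7) = (-0.5000,-3.5000)
o1: d²=104 > ρ²=61 → inactive
o2: d²=117 > ρ²=61 → inactive
o3: d²=53 ≤ ρ²=61; F_rep = 26·(7,2)/53² = (0.0648,0.0185)
F = F_att + ΣF_rep = (-0.4352,-3.4815)
Δp = p'−p = (-0.1088,-0.8704); α = Δx/Fx = (-2445/22472) / (-2445/5618) = 1/4
check: Δy/Fy = (-19559/22472) / (-19559/5618) = 1/4 ✓

α = 1/4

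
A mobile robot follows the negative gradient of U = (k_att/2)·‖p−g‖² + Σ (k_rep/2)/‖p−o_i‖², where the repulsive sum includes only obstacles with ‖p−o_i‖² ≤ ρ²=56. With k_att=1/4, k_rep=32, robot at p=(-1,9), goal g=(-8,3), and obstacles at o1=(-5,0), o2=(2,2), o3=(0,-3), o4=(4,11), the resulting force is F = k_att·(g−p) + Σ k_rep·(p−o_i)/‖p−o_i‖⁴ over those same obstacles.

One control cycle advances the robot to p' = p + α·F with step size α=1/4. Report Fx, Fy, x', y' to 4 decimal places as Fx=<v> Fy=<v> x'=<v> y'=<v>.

Fx=-1.9402 Fy=-1.5761 x'=-1.4851 y'=8.6060

F_att = 1/4·(g−p) = 1/4·(-7,-6) = (-1.7500,-1.5000)
o1: d²=97 > ρ²=56 → inactive
o2: d²=58 > ρ²=56 → inactive
o3: d²=145 > ρ²=56 → inactive
o4: d²=29 ≤ ρ²=56; F_rep = 32·(-5,-2)/29² = (-0.1902,-0.0761)
F = F_att + ΣF_rep = (-1.9402,-1.5761)
p' = p + 1/4·F = (-1.4851,8.6060)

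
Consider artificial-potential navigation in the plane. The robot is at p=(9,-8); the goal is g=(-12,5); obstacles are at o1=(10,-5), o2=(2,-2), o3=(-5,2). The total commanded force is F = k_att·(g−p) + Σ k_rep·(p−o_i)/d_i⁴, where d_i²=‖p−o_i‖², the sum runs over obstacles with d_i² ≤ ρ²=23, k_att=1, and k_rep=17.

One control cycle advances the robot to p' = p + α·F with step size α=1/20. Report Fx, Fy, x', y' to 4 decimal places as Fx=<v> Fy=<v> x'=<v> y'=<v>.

Fx=-21.1700 Fy=12.4900 x'=7.9415 y'=-7.3755

F_att = 1·(g−p) = 1·(-21,13) = (-21.0000,13.0000)
o1: d²=10 ≤ ρ²=23; F_rep = 17·(-1,-3)/10² = (-0.1700,-0.5100)
o2: d²=85 > ρ²=23 → inactive
o3: d²=296 > ρ²=23 → inactive
F = F_att + ΣF_rep = (-21.1700,12.4900)
p' = p + 1/20·F = (7.9415,-7.3755)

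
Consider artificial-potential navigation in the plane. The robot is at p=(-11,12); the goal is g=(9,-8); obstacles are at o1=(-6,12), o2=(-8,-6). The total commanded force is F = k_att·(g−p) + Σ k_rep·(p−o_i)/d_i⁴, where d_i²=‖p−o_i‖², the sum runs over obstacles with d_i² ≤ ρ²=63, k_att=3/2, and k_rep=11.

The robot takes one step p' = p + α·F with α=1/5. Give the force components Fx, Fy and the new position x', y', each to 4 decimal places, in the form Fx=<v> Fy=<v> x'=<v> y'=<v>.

Fx=29.9120 Fy=-30.0000 x'=-5.0176 y'=6.0000

F_att = 3/2·(g−p) = 3/2·(20,-20) = (30.0000,-30.0000)
o1: d²=25 ≤ ρ²=63; F_rep = 11·(-5,0)/25² = (-0.0880,0.0000)
o2: d²=333 > ρ²=63 → inactive
F = F_att + ΣF_rep = (29.9120,-30.0000)
p' = p + 1/5·F = (-5.0176,6.0000)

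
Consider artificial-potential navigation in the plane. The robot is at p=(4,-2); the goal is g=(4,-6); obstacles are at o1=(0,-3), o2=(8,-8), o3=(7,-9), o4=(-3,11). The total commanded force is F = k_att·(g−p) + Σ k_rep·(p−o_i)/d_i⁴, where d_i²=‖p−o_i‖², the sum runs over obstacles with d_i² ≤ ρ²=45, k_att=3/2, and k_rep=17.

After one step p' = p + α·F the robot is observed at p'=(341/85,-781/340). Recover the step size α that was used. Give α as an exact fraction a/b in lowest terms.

F_att = 3/2·(g−p) = 3/2·(0,-4) = (0.0000,-6.0000)
o1: d²=17 ≤ ρ²=45; F_rep = 17·(4,1)/17² = (0.2353,0.0588)
o2: d²=52 > ρ²=45 → inactive
o3: d²=58 > ρ²=45 → inactive
o4: d²=218 > ρ²=45 → inactive
F = F_att + ΣF_rep = (0.2353,-5.9412)
Δp = p'−p = (0.0118,-0.2971); α = Δx/Fx = (1/85) / (4/17) = 1/20
check: Δy/Fy = (-101/340) / (-101/17) = 1/20 ✓

α = 1/20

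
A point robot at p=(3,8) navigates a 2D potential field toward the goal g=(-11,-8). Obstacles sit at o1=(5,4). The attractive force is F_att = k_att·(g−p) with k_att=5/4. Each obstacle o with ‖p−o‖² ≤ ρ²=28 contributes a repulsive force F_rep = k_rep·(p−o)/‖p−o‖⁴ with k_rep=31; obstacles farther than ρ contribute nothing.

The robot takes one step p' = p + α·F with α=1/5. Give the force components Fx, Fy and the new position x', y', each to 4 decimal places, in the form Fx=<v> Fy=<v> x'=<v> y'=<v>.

Fx=-17.6550 Fy=-19.6900 x'=-0.5310 y'=4.0620

F_att = 5/4·(g−p) = 5/4·(-14,-16) = (-17.5000,-20.0000)
o1: d²=20 ≤ ρ²=28; F_rep = 31·(-2,4)/20² = (-0.1550,0.3100)
F = F_att + ΣF_rep = (-17.6550,-19.6900)
p' = p + 1/5·F = (-0.5310,4.0620)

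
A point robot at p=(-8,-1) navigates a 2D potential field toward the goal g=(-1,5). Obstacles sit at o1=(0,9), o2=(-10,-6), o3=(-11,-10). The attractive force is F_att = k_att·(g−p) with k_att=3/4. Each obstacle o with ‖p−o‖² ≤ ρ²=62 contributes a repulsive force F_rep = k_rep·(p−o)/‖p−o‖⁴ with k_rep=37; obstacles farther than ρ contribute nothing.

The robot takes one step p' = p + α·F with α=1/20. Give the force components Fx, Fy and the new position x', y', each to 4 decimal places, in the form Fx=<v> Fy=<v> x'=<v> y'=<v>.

F_att = 3/4·(g−p) = 3/4·(7,6) = (5.2500,4.5000)
o1: d²=164 > ρ²=62 → inactive
o2: d²=29 ≤ ρ²=62; F_rep = 37·(2,5)/29² = (0.0880,0.2200)
o3: d²=90 > ρ²=62 → inactive
F = F_att + ΣF_rep = (5.3380,4.7200)
p' = p + 1/20·F = (-7.7331,-0.7640)

Fx=5.3380 Fy=4.7200 x'=-7.7331 y'=-0.7640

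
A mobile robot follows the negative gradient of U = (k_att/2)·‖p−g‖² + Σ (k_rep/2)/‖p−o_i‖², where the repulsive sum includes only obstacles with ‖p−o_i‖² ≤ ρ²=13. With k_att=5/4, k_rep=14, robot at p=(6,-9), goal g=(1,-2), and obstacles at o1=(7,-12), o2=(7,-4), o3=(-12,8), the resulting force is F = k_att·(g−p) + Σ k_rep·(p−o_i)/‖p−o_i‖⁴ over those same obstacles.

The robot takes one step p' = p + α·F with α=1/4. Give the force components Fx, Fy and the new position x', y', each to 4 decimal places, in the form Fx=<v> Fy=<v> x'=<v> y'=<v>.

F_att = 5/4·(g−p) = 5/4·(-5,7) = (-6.2500,8.7500)
o1: d²=10 ≤ ρ²=13; F_rep = 14·(-1,3)/10² = (-0.1400,0.4200)
o2: d²=26 > ρ²=13 → inactive
o3: d²=613 > ρ²=13 → inactive
F = F_att + ΣF_rep = (-6.3900,9.1700)
p' = p + 1/4·F = (4.4025,-6.7075)

Fx=-6.3900 Fy=9.1700 x'=4.4025 y'=-6.7075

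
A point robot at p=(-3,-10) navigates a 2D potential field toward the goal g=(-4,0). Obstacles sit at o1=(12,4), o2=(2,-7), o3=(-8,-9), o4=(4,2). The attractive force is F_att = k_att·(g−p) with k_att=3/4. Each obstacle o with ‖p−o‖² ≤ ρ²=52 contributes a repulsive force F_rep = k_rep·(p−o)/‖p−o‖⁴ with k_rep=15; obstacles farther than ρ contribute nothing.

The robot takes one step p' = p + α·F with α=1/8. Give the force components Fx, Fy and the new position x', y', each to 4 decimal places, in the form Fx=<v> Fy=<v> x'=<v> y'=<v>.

Fx=-0.7039 Fy=7.4389 x'=-3.0880 y'=-9.0701

F_att = 3/4·(g−p) = 3/4·(-1,10) = (-0.7500,7.5000)
o1: d²=421 > ρ²=52 → inactive
o2: d²=34 ≤ ρ²=52; F_rep = 15·(-5,-3)/34² = (-0.0649,-0.0389)
o3: d²=26 ≤ ρ²=52; F_rep = 15·(5,-1)/26² = (0.1109,-0.0222)
o4: d²=193 > ρ²=52 → inactive
F = F_att + ΣF_rep = (-0.7039,7.4389)
p' = p + 1/8·F = (-3.0880,-9.0701)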